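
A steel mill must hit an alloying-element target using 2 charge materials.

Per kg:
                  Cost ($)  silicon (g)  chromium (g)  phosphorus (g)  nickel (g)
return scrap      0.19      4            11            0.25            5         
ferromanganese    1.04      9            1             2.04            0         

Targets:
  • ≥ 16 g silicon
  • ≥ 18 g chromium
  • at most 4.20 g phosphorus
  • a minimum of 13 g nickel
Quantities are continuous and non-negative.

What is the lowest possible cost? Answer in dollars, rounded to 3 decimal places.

$0.760

Treat it as an LP. Let x1 = kg of return scrap, x2 = kg of ferromanganese.
Minimise 0.19x1 + 1.04x2 with:
  4x1 + 9x2 ≥ 16   (silicon)
  11x1 + 1x2 ≥ 18   (chromium)
  0.25x1 + 2.04x2 ≤ 4.2   (phosphorus)
  5x1 ≥ 13   (nickel)
  x1, x2 ≥ 0.
At the optimum only return scrap is positive (ferromanganese = 0). Binding constraint: silicon.
Solving gives x1 = 4.
Cost = 0.19·4 = 0.76000.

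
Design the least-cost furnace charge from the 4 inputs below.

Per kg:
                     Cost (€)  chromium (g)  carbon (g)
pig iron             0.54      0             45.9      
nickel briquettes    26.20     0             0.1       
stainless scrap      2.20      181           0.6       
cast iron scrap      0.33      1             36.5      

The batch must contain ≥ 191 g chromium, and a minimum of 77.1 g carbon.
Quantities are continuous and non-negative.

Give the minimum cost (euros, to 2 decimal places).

This is a linear program. Let x1 = kg of pig iron, x2 = kg of nickel briquettes, x3 = kg of stainless scrap, x4 = kg of cast iron scrap.
Minimize 0.54x1 + 26.2x2 + 2.2x3 + 0.33x4 with:
  181x3 + 1x4 ≥ 191   (chromium)
  45.9x1 + 0.1x2 + 0.6x3 + 36.5x4 ≥ 77.1   (carbon)
  x1, x2, x3, x4 ≥ 0.
The cheapest feasible vertex uses only stainless scrap, cast iron scrap; pig iron, nickel briquettes are not used. Binding constraints: chromium and carbon.
Optimal quantities: stainless scrap = 1.044 kg, cast iron scrap = 2.095 kg.
Objective = 2.2·1.044 + 0.33·2.095 = 2.9882.

€2.99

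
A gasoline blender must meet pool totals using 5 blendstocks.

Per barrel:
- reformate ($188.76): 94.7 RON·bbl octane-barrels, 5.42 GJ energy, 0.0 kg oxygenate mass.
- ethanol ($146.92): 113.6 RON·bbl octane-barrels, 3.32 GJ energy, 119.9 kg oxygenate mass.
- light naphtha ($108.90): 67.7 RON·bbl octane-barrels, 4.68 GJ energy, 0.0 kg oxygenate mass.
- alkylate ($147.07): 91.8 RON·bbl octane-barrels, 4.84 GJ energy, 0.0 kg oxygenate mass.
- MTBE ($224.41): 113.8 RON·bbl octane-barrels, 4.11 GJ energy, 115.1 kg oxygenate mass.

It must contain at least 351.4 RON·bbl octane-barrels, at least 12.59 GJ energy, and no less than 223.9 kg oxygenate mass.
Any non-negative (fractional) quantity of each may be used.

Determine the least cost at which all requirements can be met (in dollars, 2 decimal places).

Let x1 = barrels of reformate, x2 = barrels of ethanol, x3 = barrels of light naphtha, x4 = barrels of alkylate, x5 = barrels of MTBE.
min 188.76x1 + 146.92x2 + 108.9x3 + 147.07x4 + 224.41x5 subject to:
  94.7x1 + 113.6x2 + 67.7x3 + 91.8x4 + 113.8x5 ≥ 351.4   (octane-barrels)
  5.42x1 + 3.32x2 + 4.68x3 + 4.84x4 + 4.11x5 ≥ 12.59   (energy)
  119.9x2 + 115.1x5 ≥ 223.9   (oxygenate mass)
  x1, x2, x3, x4, x5 ≥ 0.
The optimal basis is {ethanol, light naphtha}; reformate, alkylate, MTBE drop out. Binding constraints: octane-barrels and energy.
Optimal quantities: ethanol = 2.58146 barrels, light naphtha = 0.858878 barrels.
Objective = 146.92·2.58146 + 108.9·0.858878 = 472.7999.

$472.80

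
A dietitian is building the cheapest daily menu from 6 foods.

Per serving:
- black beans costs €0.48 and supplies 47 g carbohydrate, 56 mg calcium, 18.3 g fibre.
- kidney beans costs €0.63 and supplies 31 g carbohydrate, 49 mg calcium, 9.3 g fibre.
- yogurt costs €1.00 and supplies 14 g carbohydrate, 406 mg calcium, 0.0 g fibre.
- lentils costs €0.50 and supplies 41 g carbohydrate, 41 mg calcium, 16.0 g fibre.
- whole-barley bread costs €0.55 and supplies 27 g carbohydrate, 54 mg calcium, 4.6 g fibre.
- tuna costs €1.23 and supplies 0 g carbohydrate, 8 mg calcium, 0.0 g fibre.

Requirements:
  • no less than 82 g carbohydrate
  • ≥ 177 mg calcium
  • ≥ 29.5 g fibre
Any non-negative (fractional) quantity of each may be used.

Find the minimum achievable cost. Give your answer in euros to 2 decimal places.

€1.01

Treat it as an LP. Let x1 = servings of black beans, x2 = servings of kidney beans, x3 = servings of yogurt, x4 = servings of lentils, x5 = servings of whole-barley bread, x6 = servings of tuna.
Minimize 0.48x1 + 0.63x2 + 1x3 + 0.5x4 + 0.55x5 + 1.23x6 subject to:
  47x1 + 31x2 + 14x3 + 41x4 + 27x5 ≥ 82   (carbohydrate)
  56x1 + 49x2 + 406x3 + 41x4 + 54x5 + 8x6 ≥ 177   (calcium)
  18.3x1 + 9.3x2 + 16x4 + 4.6x5 ≥ 29.5   (fibre)
  x1, x2, x3, x4, x5, x6 ≥ 0.
The minimum-cost mix takes nothing from kidney beans, lentils, whole-barley bread, tuna — only black beans, yogurt. Binding constraints: carbohydrate and calcium.
Solving gives x1 = 1.684, x3 = 0.2037.
Objective = 0.48·1.684 + 1·0.2037 = 1.0120.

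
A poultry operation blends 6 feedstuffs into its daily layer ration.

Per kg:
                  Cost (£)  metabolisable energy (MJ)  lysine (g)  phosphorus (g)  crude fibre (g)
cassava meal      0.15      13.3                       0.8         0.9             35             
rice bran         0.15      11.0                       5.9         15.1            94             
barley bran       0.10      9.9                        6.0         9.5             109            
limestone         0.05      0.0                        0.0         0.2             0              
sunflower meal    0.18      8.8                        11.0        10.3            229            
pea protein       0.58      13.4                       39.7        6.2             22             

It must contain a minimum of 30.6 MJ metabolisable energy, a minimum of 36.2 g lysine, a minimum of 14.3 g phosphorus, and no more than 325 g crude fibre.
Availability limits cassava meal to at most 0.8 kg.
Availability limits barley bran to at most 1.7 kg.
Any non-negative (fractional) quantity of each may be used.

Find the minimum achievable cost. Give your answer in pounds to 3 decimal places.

£0.578

Set it up as a linear program. Let x1 = kg of cassava meal, x2 = kg of rice bran, x3 = kg of barley bran, x4 = kg of limestone, x5 = kg of sunflower meal, x6 = kg of pea protein.
Minimize 0.15x1 + 0.15x2 + 0.1x3 + 0.05x4 + 0.18x5 + 0.58x6 s.t.:
  13.3x1 + 11x2 + 9.9x3 + 8.8x5 + 13.4x6 ≥ 30.6   (metabolisable energy)
  0.8x1 + 5.9x2 + 6x3 + 11x5 + 39.7x6 ≥ 36.2   (lysine)
  0.9x1 + 15.1x2 + 9.5x3 + 0.2x4 + 10.3x5 + 6.2x6 ≥ 14.3   (phosphorus)
  35x1 + 94x2 + 109x3 + 229x5 + 22x6 ≤ 325   (crude fibre)
  x1 ≤ 0.8
  x3 ≤ 1.7
  x1, x2, x3, x4, x5, x6 ≥ 0.
At the optimum only rice bran, barley bran, sunflower meal, pea protein are positive (cassava meal, limestone = 0). Binding constraints: metabolisable energy, lysine, crude fibre, the barley bran cap.
Solving gives x2 = 0.3077, x3 = 1.7, x5 = 0.4368, x6 = 0.4881.
Cost = 0.15·0.3077 + 0.1·1.7 + 0.18·0.4368 + 0.58·0.4881 = 0.57788.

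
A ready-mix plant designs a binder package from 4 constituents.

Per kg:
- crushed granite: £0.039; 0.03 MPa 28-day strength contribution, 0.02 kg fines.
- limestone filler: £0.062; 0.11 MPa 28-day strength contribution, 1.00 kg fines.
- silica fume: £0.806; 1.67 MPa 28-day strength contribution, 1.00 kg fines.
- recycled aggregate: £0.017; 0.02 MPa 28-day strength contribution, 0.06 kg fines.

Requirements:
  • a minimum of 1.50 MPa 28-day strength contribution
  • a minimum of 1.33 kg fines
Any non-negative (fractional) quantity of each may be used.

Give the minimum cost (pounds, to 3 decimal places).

£0.728

Let x1 = kg of crushed granite, x2 = kg of limestone filler, x3 = kg of silica fume, x4 = kg of recycled aggregate.
Minimise 0.039x1 + 0.062x2 + 0.806x3 + 0.017x4 with:
  0.03x1 + 0.11x2 + 1.67x3 + 0.02x4 ≥ 1.5   (28-day strength contribution)
  0.02x1 + 1x2 + 1x3 + 0.06x4 ≥ 1.33   (fines)
  x1, x2, x3, x4 ≥ 0.
The minimum-cost mix takes nothing from crushed granite, recycled aggregate — only limestone filler, silica fume. The 28-day strength contribution and fines requirements are met with equality.
Optimal quantities: limestone filler = 0.4622 kg, silica fume = 0.8678 kg.
Objective = 0.062·0.4622 + 0.806·0.8678 = 0.72810.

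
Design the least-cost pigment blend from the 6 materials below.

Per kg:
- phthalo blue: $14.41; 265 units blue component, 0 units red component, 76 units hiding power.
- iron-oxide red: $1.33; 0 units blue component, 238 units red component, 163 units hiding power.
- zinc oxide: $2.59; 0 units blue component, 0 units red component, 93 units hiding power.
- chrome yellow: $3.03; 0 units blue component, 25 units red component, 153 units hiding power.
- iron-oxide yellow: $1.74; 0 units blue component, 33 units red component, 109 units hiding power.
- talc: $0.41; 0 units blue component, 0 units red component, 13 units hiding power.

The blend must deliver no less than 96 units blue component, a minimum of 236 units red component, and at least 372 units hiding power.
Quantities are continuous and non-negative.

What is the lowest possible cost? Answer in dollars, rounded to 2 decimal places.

$8.03

Treat it as an LP. Let x1 = kg of phthalo blue, x2 = kg of iron-oxide red, x3 = kg of zinc oxide, x4 = kg of chrome yellow, x5 = kg of iron-oxide yellow, x6 = kg of talc.
Minimise 14.41x1 + 1.33x2 + 2.59x3 + 3.03x4 + 1.74x5 + 0.41x6 s.t.:
  265x1 ≥ 96   (blue component)
  238x2 + 25x4 + 33x5 ≥ 236   (red component)
  76x1 + 163x2 + 93x3 + 153x4 + 109x5 + 13x6 ≥ 372   (hiding power)
  x1, x2, x3, x4, x5, x6 ≥ 0.
The optimal basis is {phthalo blue, iron-oxide red}; zinc oxide, chrome yellow, iron-oxide yellow, talc drop out. The blue component and hiding power requirements are met with equality.
That vertex is x1 = 0.3623, x2 = 2.113.
Total cost: 14.41·0.3623 + 1.33·2.113 = 8.0310.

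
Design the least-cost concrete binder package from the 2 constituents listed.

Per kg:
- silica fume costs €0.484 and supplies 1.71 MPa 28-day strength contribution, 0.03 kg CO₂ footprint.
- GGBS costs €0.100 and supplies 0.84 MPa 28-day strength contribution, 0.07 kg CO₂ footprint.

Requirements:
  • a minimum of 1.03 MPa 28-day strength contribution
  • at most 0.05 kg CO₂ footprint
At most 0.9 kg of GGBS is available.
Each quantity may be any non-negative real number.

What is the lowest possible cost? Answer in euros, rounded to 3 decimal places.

Let x1 = kg of silica fume, x2 = kg of GGBS.
Minimize 0.484x1 + 0.1x2 s.t.:
  1.71x1 + 0.84x2 ≥ 1.03   (28-day strength contribution)
  0.03x1 + 0.07x2 ≤ 0.05   (CO₂ footprint)
  x2 ≤ 0.9
  x1, x2 ≥ 0.
Both inputs are positive at the optimum. There the 28-day strength contribution and CO₂ footprint constraints are tight.
So silica fume = 0.3185 kg, GGBS = 0.5778 kg.
Hence cost = 0.484·0.3185 + 0.1·0.5778 = €0.21193.

€0.212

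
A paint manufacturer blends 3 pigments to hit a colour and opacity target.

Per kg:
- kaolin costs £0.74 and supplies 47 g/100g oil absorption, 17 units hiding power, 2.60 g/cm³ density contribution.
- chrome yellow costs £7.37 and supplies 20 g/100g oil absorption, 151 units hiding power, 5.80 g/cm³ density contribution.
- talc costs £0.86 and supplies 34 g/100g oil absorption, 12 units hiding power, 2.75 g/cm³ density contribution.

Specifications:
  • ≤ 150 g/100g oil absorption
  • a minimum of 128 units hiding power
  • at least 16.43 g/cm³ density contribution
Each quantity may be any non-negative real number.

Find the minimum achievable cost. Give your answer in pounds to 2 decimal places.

Let x1 = kg of kaolin, x2 = kg of chrome yellow, x3 = kg of talc.
min 0.74x1 + 7.37x2 + 0.86x3 s.t.:
  47x1 + 20x2 + 34x3 ≤ 150   (oil absorption)
  17x1 + 151x2 + 12x3 ≥ 128   (hiding power)
  2.6x1 + 5.8x2 + 2.75x3 ≥ 16.43   (density contribution)
  x1, x2, x3 ≥ 0.
The minimum-cost mix takes nothing from kaolin — only chrome yellow, talc. There the oil absorption and density contribution constraints are tight.
Optimal quantities: chrome yellow = 1.028 kg, talc = 3.807 kg.
Hence cost = 7.37·1.028 + 0.86·3.807 = £10.8504.

£10.85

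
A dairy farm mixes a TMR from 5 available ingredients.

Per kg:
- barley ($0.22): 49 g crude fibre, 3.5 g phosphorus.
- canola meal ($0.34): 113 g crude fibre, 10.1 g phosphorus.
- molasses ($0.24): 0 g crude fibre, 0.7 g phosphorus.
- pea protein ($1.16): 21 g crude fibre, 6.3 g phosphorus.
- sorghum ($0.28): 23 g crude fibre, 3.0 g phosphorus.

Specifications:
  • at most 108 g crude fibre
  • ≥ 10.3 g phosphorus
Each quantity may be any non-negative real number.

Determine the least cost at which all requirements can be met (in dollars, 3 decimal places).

Let x1 = kg of barley, x2 = kg of canola meal, x3 = kg of molasses, x4 = kg of pea protein, x5 = kg of sorghum.
Minimise 0.22x1 + 0.34x2 + 0.24x3 + 1.16x4 + 0.28x5 s.t.:
  49x1 + 113x2 + 21x4 + 23x5 ≤ 108   (crude fibre)
  3.5x1 + 10.1x2 + 0.7x3 + 6.3x4 + 3x5 ≥ 10.3   (phosphorus)
  x1, x2, x3, x4, x5 ≥ 0.
The cheapest feasible vertex uses only canola meal, sorghum; barley, molasses, pea protein are not used. There the crude fibre and phosphorus constraints are tight.
Solving gives x2 = 0.8163, x5 = 0.6851.
Cost = 0.34·0.8163 + 0.28·0.6851 = 0.46937.

$0.469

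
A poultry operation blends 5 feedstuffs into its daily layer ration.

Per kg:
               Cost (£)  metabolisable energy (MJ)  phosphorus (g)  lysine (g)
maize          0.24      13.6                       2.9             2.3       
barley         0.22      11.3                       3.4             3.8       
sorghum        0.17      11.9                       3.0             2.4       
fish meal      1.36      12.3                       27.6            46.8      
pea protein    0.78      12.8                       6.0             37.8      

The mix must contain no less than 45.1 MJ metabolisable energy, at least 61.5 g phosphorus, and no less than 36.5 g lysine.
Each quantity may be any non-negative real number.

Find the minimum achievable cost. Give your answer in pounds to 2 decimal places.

Let x1 = kg of maize, x2 = kg of barley, x3 = kg of sorghum, x4 = kg of fish meal, x5 = kg of pea protein.
min 0.24x1 + 0.22x2 + 0.17x3 + 1.36x4 + 0.78x5 subject to:
  13.6x1 + 11.3x2 + 11.9x3 + 12.3x4 + 12.8x5 ≥ 45.1   (metabolisable energy)
  2.9x1 + 3.4x2 + 3x3 + 27.6x4 + 6x5 ≥ 61.5   (phosphorus)
  2.3x1 + 3.8x2 + 2.4x3 + 46.8x4 + 37.8x5 ≥ 36.5   (lysine)
  x1, x2, x3, x4, x5 ≥ 0.
At the optimum only sorghum, fish meal are positive (maize, barley, pea protein = 0). There the metabolisable energy and phosphorus constraints are tight.
Optimal quantities: sorghum = 1.675 kg, fish meal = 2.046 kg.
Cost = 0.17·1.675 + 1.36·2.046 = 3.0673.

£3.07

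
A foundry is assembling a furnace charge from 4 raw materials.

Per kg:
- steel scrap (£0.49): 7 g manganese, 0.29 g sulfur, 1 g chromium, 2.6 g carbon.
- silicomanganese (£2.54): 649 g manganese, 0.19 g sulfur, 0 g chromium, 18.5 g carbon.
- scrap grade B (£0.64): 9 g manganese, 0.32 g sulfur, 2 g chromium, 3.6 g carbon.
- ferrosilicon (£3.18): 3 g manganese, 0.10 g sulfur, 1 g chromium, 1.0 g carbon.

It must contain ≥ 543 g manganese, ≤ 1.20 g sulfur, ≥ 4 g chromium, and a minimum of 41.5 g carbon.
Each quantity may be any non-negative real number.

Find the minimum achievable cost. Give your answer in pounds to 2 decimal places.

Let x1 = kg of steel scrap, x2 = kg of silicomanganese, x3 = kg of scrap grade B, x4 = kg of ferrosilicon.
Minimize 0.49x1 + 2.54x2 + 0.64x3 + 3.18x4 s.t.:
  7x1 + 649x2 + 9x3 + 3x4 ≥ 543   (manganese)
  0.29x1 + 0.19x2 + 0.32x3 + 0.1x4 ≤ 1.2   (sulfur)
  1x1 + 2x3 + 1x4 ≥ 4   (chromium)
  2.6x1 + 18.5x2 + 3.6x3 + 1x4 ≥ 41.5   (carbon)
  x1, x2, x3, x4 ≥ 0.
The minimum-cost mix takes nothing from steel scrap, ferrosilicon — only silicomanganese, scrap grade B. There the chromium and carbon constraints are tight.
Solving gives x2 = 1.854, x3 = 2.
Objective = 2.54·1.854 + 0.64·2 = 5.9892.

£5.99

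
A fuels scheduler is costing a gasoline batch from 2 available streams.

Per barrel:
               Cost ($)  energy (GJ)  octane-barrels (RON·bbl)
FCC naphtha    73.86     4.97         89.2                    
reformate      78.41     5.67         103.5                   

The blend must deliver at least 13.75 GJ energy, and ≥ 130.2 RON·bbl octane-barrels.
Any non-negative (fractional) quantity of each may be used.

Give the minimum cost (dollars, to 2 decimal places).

$190.15

This is a linear program. Let x1 = barrels of FCC naphtha, x2 = barrels of reformate.
min 73.86x1 + 78.41x2 subject to:
  4.97x1 + 5.67x2 ≥ 13.75   (energy)
  89.2x1 + 103.5x2 ≥ 130.2   (octane-barrels)
  x1, x2 ≥ 0.
The cheapest feasible vertex uses only reformate; FCC naphtha is not used. Binding constraint: energy.
That vertex is x2 = 2.42504.
Cost = 78.41·2.42504 = 190.1474.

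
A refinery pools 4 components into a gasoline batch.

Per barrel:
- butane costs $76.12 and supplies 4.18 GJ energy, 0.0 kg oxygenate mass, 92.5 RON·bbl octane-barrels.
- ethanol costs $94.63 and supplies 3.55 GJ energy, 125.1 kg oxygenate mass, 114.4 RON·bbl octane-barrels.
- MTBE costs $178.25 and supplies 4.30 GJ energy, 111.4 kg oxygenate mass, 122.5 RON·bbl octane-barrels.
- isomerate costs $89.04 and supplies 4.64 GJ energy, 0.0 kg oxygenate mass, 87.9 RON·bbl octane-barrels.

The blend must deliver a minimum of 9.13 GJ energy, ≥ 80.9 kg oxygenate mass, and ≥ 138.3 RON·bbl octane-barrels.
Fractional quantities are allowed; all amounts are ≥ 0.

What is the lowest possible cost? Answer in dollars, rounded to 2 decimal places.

Treat it as an LP. Let x1 = barrels of butane, x2 = barrels of ethanol, x3 = barrels of MTBE, x4 = barrels of isomerate.
Minimize 76.12x1 + 94.63x2 + 178.25x3 + 89.04x4 with:
  4.18x1 + 3.55x2 + 4.3x3 + 4.64x4 ≥ 9.13   (energy)
  125.1x2 + 111.4x3 ≥ 80.9   (oxygenate mass)
  92.5x1 + 114.4x2 + 122.5x3 + 87.9x4 ≥ 138.3   (octane-barrels)
  x1, x2, x3, x4 ≥ 0.
The cheapest feasible vertex uses only butane, ethanol; MTBE, isomerate are not used. Binding constraints: energy and oxygenate mass.
That vertex is x1 = 1.635, x2 = 0.6467.
Cost = 76.12·1.635 + 94.63·0.6467 = 185.6534.

$185.65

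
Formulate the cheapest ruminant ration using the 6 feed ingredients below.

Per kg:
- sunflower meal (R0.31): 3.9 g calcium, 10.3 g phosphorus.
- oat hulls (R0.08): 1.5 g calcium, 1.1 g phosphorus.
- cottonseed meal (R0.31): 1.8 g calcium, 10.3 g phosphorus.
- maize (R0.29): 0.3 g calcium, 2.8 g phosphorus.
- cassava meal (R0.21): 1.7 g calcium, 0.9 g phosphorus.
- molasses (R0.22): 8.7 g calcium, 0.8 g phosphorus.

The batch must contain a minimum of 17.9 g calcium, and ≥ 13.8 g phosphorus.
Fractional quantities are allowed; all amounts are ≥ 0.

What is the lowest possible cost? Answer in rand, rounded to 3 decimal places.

Let x1 = kg of sunflower meal, x2 = kg of oat hulls, x3 = kg of cottonseed meal, x4 = kg of maize, x5 = kg of cassava meal, x6 = kg of molasses.
min 0.31x1 + 0.08x2 + 0.31x3 + 0.29x4 + 0.21x5 + 0.22x6 with:
  3.9x1 + 1.5x2 + 1.8x3 + 0.3x4 + 1.7x5 + 8.7x6 ≥ 17.9   (calcium)
  10.3x1 + 1.1x2 + 10.3x3 + 2.8x4 + 0.9x5 + 0.8x6 ≥ 13.8   (phosphorus)
  x1, x2, x3, x4, x5, x6 ≥ 0.
The minimum-cost mix takes nothing from oat hulls, cottonseed meal, maize, cassava meal — only sunflower meal, molasses. The calcium and phosphorus requirements are met with equality.
So sunflower meal = 1.223 kg, molasses = 1.509 kg.
Hence cost = 0.31·1.223 + 0.22·1.509 = R0.71111.

R0.711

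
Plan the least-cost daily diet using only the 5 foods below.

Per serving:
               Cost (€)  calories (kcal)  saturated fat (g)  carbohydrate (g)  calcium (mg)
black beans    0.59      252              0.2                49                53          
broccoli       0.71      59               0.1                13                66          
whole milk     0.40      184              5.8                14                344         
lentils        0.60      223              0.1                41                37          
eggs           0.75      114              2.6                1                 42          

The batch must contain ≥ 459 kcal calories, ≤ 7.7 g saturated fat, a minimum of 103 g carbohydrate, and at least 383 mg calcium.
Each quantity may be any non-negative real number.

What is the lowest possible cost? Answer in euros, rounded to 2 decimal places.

€1.43

Treat it as an LP. Let x1 = servings of black beans, x2 = servings of broccoli, x3 = servings of whole milk, x4 = servings of lentils, x5 = servings of eggs.
Minimize 0.59x1 + 0.71x2 + 0.4x3 + 0.6x4 + 0.75x5 with:
  252x1 + 59x2 + 184x3 + 223x4 + 114x5 ≥ 459   (calories)
  0.2x1 + 0.1x2 + 5.8x3 + 0.1x4 + 2.6x5 ≤ 7.7   (saturated fat)
  49x1 + 13x2 + 14x3 + 41x4 + 1x5 ≥ 103   (carbohydrate)
  53x1 + 66x2 + 344x3 + 37x4 + 42x5 ≥ 383   (calcium)
  x1, x2, x3, x4, x5 ≥ 0.
The minimum-cost mix takes nothing from broccoli, lentils, eggs — only black beans, whole milk. Binding constraints: carbohydrate and calcium.
So black beans = 1.866 servings, whole milk = 0.8259 servings.
Objective = 0.59·1.866 + 0.4·0.8259 = 1.4313.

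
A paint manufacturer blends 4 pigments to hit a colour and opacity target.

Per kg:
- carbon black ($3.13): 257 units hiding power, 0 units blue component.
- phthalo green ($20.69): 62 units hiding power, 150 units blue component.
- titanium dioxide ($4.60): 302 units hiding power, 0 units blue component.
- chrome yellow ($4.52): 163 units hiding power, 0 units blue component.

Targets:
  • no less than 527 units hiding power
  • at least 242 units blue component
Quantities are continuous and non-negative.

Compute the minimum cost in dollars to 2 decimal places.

$38.58

Treat it as an LP. Let x1 = kg of carbon black, x2 = kg of phthalo green, x3 = kg of titanium dioxide, x4 = kg of chrome yellow.
min 3.13x1 + 20.69x2 + 4.6x3 + 4.52x4 with:
  257x1 + 62x2 + 302x3 + 163x4 ≥ 527   (hiding power)
  150x2 ≥ 242   (blue component)
  x1, x2, x3, x4 ≥ 0.
The cheapest feasible vertex uses only carbon black, phthalo green; titanium dioxide, chrome yellow are not used. Binding constraints: hiding power and blue component.
So carbon black = 1.6614 kg, phthalo green = 1.6133 kg.
Cost = 3.13·1.6614 + 20.69·1.6133 = 38.5794.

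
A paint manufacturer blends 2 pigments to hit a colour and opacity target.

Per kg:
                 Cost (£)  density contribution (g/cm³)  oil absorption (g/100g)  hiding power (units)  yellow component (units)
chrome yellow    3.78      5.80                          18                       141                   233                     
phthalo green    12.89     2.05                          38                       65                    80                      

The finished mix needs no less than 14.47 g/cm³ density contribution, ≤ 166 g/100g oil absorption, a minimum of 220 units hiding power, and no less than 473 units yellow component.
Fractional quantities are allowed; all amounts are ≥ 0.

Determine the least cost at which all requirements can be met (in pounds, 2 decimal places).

£9.43

This is a linear program. Let x1 = kg of chrome yellow, x2 = kg of phthalo green.
Minimise 3.78x1 + 12.89x2 with:
  5.8x1 + 2.05x2 ≥ 14.47   (density contribution)
  18x1 + 38x2 ≤ 166   (oil absorption)
  141x1 + 65x2 ≥ 220   (hiding power)
  233x1 + 80x2 ≥ 473   (yellow component)
  x1, x2 ≥ 0.
The optimal basis is {chrome yellow}; phthalo green drops out. Binding constraint: density contribution.
Optimal quantities: chrome yellow = 2.495 kg.
Objective = 3.78·2.495 = 9.4311.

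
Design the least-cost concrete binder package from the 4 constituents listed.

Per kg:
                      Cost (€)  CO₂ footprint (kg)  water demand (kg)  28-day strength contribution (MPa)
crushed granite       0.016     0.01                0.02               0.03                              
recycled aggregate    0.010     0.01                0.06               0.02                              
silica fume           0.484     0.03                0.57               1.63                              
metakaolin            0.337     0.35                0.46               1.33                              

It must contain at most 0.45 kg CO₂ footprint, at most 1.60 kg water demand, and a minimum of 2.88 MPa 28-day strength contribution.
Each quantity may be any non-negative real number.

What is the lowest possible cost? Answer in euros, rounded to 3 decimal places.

Let x1 = kg of crushed granite, x2 = kg of recycled aggregate, x3 = kg of silica fume, x4 = kg of metakaolin.
Minimise 0.016x1 + 0.01x2 + 0.484x3 + 0.337x4 subject to:
  0.01x1 + 0.01x2 + 0.03x3 + 0.35x4 ≤ 0.45   (CO₂ footprint)
  0.02x1 + 0.06x2 + 0.57x3 + 0.46x4 ≤ 1.6   (water demand)
  0.03x1 + 0.02x2 + 1.63x3 + 1.33x4 ≥ 2.88   (28-day strength contribution)
  x1, x2, x3, x4 ≥ 0.
The optimal basis is {silica fume, metakaolin}; crushed granite, recycled aggregate drop out. Binding constraints: CO₂ footprint and 28-day strength contribution.
So silica fume = 0.7718 kg, metakaolin = 1.22 kg.
Cost = 0.484·0.7718 + 0.337·1.22 = 0.78469.

€0.785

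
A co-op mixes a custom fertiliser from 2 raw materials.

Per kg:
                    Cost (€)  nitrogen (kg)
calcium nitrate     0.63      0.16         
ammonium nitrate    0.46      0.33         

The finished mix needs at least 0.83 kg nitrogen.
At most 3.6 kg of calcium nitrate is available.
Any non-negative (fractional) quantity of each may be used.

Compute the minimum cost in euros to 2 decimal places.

€1.16

Let x1 = kg of calcium nitrate, x2 = kg of ammonium nitrate.
Minimize 0.63x1 + 0.46x2 subject to:
  0.16x1 + 0.33x2 ≥ 0.83   (nitrogen)
  x1 ≤ 3.6
  x1, x2 ≥ 0.
The minimum-cost mix takes nothing from calcium nitrate — only ammonium nitrate. The nitrogen requirement is met with equality.
Solving gives x2 = 2.515.
Objective = 0.46·2.515 = 1.1569.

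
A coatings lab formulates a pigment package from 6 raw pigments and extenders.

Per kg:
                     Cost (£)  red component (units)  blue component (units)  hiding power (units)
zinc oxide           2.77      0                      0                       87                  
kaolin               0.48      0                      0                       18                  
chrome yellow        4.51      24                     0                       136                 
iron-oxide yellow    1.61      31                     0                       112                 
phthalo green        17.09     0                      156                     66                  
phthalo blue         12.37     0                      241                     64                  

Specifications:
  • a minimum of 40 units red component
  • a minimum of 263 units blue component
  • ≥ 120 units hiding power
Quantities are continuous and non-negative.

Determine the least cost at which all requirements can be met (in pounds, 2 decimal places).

This is a linear program. Let x1 = kg of zinc oxide, x2 = kg of kaolin, x3 = kg of chrome yellow, x4 = kg of iron-oxide yellow, x5 = kg of phthalo green, x6 = kg of phthalo blue.
min 2.77x1 + 0.48x2 + 4.51x3 + 1.61x4 + 17.09x5 + 12.37x6 s.t.:
  24x3 + 31x4 ≥ 40   (red component)
  156x5 + 241x6 ≥ 263   (blue component)
  87x1 + 18x2 + 136x3 + 112x4 + 66x5 + 64x6 ≥ 120   (hiding power)
  x1, x2, x3, x4, x5, x6 ≥ 0.
The minimum-cost mix takes nothing from zinc oxide, kaolin, chrome yellow, phthalo green — only iron-oxide yellow, phthalo blue. Binding constraints: red component and blue component.
Solving gives x4 = 1.2903, x6 = 1.0913.
Hence cost = 1.61·1.2903 + 12.37·1.0913 = £15.5768.

£15.58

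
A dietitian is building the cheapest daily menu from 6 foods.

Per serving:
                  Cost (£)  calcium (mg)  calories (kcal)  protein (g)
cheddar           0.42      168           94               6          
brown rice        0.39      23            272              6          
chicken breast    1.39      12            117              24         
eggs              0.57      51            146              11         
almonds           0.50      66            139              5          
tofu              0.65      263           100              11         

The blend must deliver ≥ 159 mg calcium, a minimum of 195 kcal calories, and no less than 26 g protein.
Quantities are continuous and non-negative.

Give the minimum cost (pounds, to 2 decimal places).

£1.36

Treat it as an LP. Let x1 = servings of cheddar, x2 = servings of brown rice, x3 = servings of chicken breast, x4 = servings of eggs, x5 = servings of almonds, x6 = servings of tofu.
min 0.42x1 + 0.39x2 + 1.39x3 + 0.57x4 + 0.5x5 + 0.65x6 s.t.:
  168x1 + 23x2 + 12x3 + 51x4 + 66x5 + 263x6 ≥ 159   (calcium)
  94x1 + 272x2 + 117x3 + 146x4 + 139x5 + 100x6 ≥ 195   (calories)
  6x1 + 6x2 + 24x3 + 11x4 + 5x5 + 11x6 ≥ 26   (protein)
  x1, x2, x3, x4, x5, x6 ≥ 0.
At the optimum only eggs, tofu are positive (cheddar, brown rice, chicken breast, almonds = 0). There the calcium and protein constraints are tight.
Optimal quantities: eggs = 2.182 servings, tofu = 0.1814 servings.
Total cost: 0.57·2.182 + 0.65·0.1814 = 1.3617.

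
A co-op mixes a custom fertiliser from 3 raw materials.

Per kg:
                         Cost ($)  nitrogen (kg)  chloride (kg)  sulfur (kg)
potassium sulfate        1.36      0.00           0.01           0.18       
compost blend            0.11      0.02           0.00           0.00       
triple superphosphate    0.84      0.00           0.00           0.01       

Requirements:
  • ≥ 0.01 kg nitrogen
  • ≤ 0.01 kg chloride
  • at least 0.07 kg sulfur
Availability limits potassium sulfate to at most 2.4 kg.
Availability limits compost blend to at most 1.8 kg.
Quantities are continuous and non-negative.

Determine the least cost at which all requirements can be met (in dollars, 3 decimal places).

$0.584

Let x1 = kg of potassium sulfate, x2 = kg of compost blend, x3 = kg of triple superphosphate.
Minimise 1.36x1 + 0.11x2 + 0.84x3 subject to:
  0.02x2 ≥ 0.01   (nitrogen)
  0.01x1 ≤ 0.01   (chloride)
  0.18x1 + 0.01x3 ≥ 0.07   (sulfur)
  x1 ≤ 2.4
  x2 ≤ 1.8
  x1, x2, x3 ≥ 0.
The cheapest feasible vertex uses only potassium sulfate, compost blend; triple superphosphate is not used. There the nitrogen and sulfur constraints are tight.
Solving gives x1 = 0.3889, x2 = 0.5.
Total cost: 1.36·0.3889 + 0.11·0.5 = 0.58390.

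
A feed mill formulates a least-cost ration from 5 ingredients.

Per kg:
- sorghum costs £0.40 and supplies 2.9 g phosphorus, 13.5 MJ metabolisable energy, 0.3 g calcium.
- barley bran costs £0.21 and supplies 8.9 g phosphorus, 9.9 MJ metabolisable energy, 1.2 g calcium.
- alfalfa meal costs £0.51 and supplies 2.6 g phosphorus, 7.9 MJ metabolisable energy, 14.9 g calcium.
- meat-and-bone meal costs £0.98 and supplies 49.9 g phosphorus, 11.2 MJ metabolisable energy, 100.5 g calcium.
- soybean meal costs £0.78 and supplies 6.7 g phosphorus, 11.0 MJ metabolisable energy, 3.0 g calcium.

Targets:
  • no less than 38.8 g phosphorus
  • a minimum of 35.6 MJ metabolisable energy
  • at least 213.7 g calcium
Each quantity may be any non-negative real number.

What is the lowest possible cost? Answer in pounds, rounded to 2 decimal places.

£2.32

Let x1 = kg of sorghum, x2 = kg of barley bran, x3 = kg of alfalfa meal, x4 = kg of meat-and-bone meal, x5 = kg of soybean meal.
Minimize 0.4x1 + 0.21x2 + 0.51x3 + 0.98x4 + 0.78x5 with:
  2.9x1 + 8.9x2 + 2.6x3 + 49.9x4 + 6.7x5 ≥ 38.8   (phosphorus)
  13.5x1 + 9.9x2 + 7.9x3 + 11.2x4 + 11x5 ≥ 35.6   (metabolisable energy)
  0.3x1 + 1.2x2 + 14.9x3 + 100.5x4 + 3x5 ≥ 213.7   (calcium)
  x1, x2, x3, x4, x5 ≥ 0.
The optimal basis is {barley bran, meat-and-bone meal}; sorghum, alfalfa meal, soybean meal drop out. The metabolisable energy and calcium requirements are met with equality.
Solving gives x2 = 1.207, x4 = 2.112.
Total cost: 0.21·1.207 + 0.98·2.112 = 2.3232.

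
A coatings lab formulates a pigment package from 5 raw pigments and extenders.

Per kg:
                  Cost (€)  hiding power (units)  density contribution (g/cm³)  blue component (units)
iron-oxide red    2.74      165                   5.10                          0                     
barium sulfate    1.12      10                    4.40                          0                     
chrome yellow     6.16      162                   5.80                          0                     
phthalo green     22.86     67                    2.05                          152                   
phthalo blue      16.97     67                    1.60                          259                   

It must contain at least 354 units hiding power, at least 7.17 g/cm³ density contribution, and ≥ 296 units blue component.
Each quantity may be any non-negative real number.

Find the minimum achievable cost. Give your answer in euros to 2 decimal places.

Set it up as a linear program. Let x1 = kg of iron-oxide red, x2 = kg of barium sulfate, x3 = kg of chrome yellow, x4 = kg of phthalo green, x5 = kg of phthalo blue.
Minimize 2.74x1 + 1.12x2 + 6.16x3 + 22.86x4 + 16.97x5 with:
  165x1 + 10x2 + 162x3 + 67x4 + 67x5 ≥ 354   (hiding power)
  5.1x1 + 4.4x2 + 5.8x3 + 2.05x4 + 1.6x5 ≥ 7.17   (density contribution)
  152x4 + 259x5 ≥ 296   (blue component)
  x1, x2, x3, x4, x5 ≥ 0.
The minimum-cost mix takes nothing from barium sulfate, chrome yellow, phthalo green — only iron-oxide red, phthalo blue. Binding constraints: hiding power and blue component.
So iron-oxide red = 1.681 kg, phthalo blue = 1.143 kg.
Cost = 2.74·1.681 + 16.97·1.143 = 24.0027.

€24.00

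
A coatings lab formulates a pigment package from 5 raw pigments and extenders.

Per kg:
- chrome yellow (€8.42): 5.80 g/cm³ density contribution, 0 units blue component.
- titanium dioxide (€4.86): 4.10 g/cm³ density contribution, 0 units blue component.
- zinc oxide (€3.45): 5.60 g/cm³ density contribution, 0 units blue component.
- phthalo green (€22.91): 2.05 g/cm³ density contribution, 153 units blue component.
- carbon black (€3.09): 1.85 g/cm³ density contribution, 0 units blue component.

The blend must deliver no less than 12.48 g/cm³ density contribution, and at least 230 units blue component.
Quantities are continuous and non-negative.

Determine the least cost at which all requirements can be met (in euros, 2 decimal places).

Treat it as an LP. Let x1 = kg of chrome yellow, x2 = kg of titanium dioxide, x3 = kg of zinc oxide, x4 = kg of phthalo green, x5 = kg of carbon black.
Minimize 8.42x1 + 4.86x2 + 3.45x3 + 22.91x4 + 3.09x5 s.t.:
  5.8x1 + 4.1x2 + 5.6x3 + 2.05x4 + 1.85x5 ≥ 12.48   (density contribution)
  153x4 ≥ 230   (blue component)
  x1, x2, x3, x4, x5 ≥ 0.
The cheapest feasible vertex uses only zinc oxide, phthalo green; chrome yellow, titanium dioxide, carbon black are not used. The density contribution and blue component requirements are met with equality.
That vertex is x3 = 1.6783, x4 = 1.5033.
Total cost: 3.45·1.6783 + 22.91·1.5033 = 40.2307.

€40.23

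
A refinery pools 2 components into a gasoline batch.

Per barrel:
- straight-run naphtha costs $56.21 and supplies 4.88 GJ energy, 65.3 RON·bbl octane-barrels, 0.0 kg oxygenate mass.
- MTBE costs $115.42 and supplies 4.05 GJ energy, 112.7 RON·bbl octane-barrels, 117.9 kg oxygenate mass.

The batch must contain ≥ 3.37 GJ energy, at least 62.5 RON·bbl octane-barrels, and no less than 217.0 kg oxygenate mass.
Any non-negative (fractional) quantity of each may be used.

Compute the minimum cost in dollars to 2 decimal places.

$212.44

Treat it as an LP. Let x1 = barrels of straight-run naphtha, x2 = barrels of MTBE.
min 56.21x1 + 115.42x2 with:
  4.88x1 + 4.05x2 ≥ 3.37   (energy)
  65.3x1 + 112.7x2 ≥ 62.5   (octane-barrels)
  117.9x2 ≥ 217   (oxygenate mass)
  x1, x2 ≥ 0.
The minimum-cost mix takes nothing from straight-run naphtha — only MTBE. Binding constraint: oxygenate mass.
Optimal quantities: MTBE = 1.84054 barrels.
Hence cost = 115.42·1.84054 = $212.4351.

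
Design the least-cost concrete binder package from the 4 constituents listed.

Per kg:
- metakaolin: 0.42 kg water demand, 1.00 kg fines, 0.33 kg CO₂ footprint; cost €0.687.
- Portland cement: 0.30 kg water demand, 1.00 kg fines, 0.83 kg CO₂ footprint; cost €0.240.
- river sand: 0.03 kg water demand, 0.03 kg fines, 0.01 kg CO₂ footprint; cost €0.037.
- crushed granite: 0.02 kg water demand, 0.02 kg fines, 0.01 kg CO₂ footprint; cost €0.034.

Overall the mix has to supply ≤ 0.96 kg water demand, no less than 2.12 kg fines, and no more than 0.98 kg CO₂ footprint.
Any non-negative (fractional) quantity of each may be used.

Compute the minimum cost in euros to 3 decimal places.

Set it up as a linear program. Let x1 = kg of metakaolin, x2 = kg of Portland cement, x3 = kg of river sand, x4 = kg of crushed granite.
Minimise 0.687x1 + 0.24x2 + 0.037x3 + 0.034x4 s.t.:
  0.42x1 + 0.3x2 + 0.03x3 + 0.02x4 ≤ 0.96   (water demand)
  1x1 + 1x2 + 0.03x3 + 0.02x4 ≥ 2.12   (fines)
  0.33x1 + 0.83x2 + 0.01x3 + 0.01x4 ≤ 0.98   (CO₂ footprint)
  x1, x2, x3, x4 ≥ 0.
The cheapest feasible vertex uses only metakaolin, Portland cement; river sand, crushed granite are not used. There the fines and CO₂ footprint constraints are tight.
So metakaolin = 1.559 kg, Portland cement = 0.5608 kg.
Total cost: 0.687·1.559 + 0.24·0.5608 = 1.20563.

€1.206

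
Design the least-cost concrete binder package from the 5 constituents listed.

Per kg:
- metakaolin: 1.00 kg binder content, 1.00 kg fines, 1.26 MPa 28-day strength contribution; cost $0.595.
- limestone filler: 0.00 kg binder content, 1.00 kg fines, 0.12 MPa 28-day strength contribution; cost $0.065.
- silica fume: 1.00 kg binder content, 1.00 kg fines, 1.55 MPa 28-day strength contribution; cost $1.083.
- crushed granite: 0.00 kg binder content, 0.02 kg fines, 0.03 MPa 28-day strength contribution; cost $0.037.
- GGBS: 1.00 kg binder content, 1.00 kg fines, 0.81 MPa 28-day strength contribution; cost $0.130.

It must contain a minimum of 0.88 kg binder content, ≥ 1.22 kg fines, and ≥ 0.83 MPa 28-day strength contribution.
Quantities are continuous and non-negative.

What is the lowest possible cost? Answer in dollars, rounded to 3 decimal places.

Let x1 = kg of metakaolin, x2 = kg of limestone filler, x3 = kg of silica fume, x4 = kg of crushed granite, x5 = kg of GGBS.
min 0.595x1 + 0.065x2 + 1.083x3 + 0.037x4 + 0.13x5 subject to:
  1x1 + 1x3 + 1x5 ≥ 0.88   (binder content)
  1x1 + 1x2 + 1x3 + 0.02x4 + 1x5 ≥ 1.22   (fines)
  1.26x1 + 0.12x2 + 1.55x3 + 0.03x4 + 0.81x5 ≥ 0.83   (28-day strength contribution)
  x1, x2, x3, x4, x5 ≥ 0.
The minimum-cost mix takes nothing from metakaolin, silica fume, crushed granite — only limestone filler, GGBS. The fines and 28-day strength contribution requirements are met with equality.
That vertex is x2 = 0.2293, x5 = 0.9907.
Objective = 0.065·0.2293 + 0.13·0.9907 = 0.14370.

$0.144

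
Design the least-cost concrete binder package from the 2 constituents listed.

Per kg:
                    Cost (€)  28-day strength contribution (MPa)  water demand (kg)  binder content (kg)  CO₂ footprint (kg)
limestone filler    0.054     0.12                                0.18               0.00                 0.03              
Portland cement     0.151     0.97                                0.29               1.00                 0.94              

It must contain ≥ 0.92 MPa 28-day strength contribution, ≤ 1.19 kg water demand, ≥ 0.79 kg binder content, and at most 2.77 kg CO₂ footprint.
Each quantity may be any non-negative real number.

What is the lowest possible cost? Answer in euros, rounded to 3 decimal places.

€0.143

Let x1 = kg of limestone filler, x2 = kg of Portland cement.
min 0.054x1 + 0.151x2 subject to:
  0.12x1 + 0.97x2 ≥ 0.92   (28-day strength contribution)
  0.18x1 + 0.29x2 ≤ 1.19   (water demand)
  1x2 ≥ 0.79   (binder content)
  0.03x1 + 0.94x2 ≤ 2.77   (CO₂ footprint)
  x1, x2 ≥ 0.
The cheapest feasible vertex uses only Portland cement; limestone filler is not used. There the 28-day strength contribution constraint is tight.
That vertex is x2 = 0.9485.
Total cost: 0.151·0.9485 = 0.14322.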